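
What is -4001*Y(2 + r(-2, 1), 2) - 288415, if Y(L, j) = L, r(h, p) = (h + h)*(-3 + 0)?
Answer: -344429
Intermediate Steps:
r(h, p) = -6*h (r(h, p) = (2*h)*(-3) = -6*h)
-4001*Y(2 + r(-2, 1), 2) - 288415 = -4001*(2 - 6*(-2)) - 288415 = -4001*(2 + 12) - 288415 = -4001*14 - 288415 = -56014 - 288415 = -344429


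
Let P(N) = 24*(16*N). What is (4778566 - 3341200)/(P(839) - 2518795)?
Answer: -1437366/2196619 ≈ -0.65435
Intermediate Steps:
P(N) = 384*N
(4778566 - 3341200)/(P(839) - 2518795) = (4778566 - 3341200)/(384*839 - 2518795) = 1437366/(322176 - 2518795) = 1437366/(-2196619) = 1437366*(-1/2196619) = -1437366/2196619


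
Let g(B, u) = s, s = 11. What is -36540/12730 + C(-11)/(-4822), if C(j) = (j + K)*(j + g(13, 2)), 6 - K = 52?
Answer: -3654/1273 ≈ -2.8704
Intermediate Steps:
K = -46 (K = 6 - 1*52 = 6 - 52 = -46)
g(B, u) = 11
C(j) = (-46 + j)*(11 + j) (C(j) = (j - 46)*(j + 11) = (-46 + j)*(11 + j))
-36540/12730 + C(-11)/(-4822) = -36540/12730 + (-506 + (-11)² - 35*(-11))/(-4822) = -36540*1/12730 + (-506 + 121 + 385)*(-1/4822) = -3654/1273 + 0*(-1/4822) = -3654/1273 + 0 = -3654/1273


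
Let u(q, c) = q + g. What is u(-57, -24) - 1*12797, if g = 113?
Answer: -12741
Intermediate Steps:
u(q, c) = 113 + q (u(q, c) = q + 113 = 113 + q)
u(-57, -24) - 1*12797 = (113 - 57) - 1*12797 = 56 - 12797 = -12741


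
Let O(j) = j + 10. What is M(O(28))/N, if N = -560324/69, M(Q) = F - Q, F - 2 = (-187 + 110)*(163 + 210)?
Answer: 1984233/560324 ≈ 3.5412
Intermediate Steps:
F = -28719 (F = 2 + (-187 + 110)*(163 + 210) = 2 - 77*373 = 2 - 28721 = -28719)
O(j) = 10 + j
M(Q) = -28719 - Q
N = -560324/69 ≈ -8120.6
M(O(28))/N = (-28719 - (10 + 28))/(-560324/69) = (-28719 - 1*38)*(-69/560324) = (-28719 - 38)*(-69/560324) = -28757*(-69/560324) = 1984233/560324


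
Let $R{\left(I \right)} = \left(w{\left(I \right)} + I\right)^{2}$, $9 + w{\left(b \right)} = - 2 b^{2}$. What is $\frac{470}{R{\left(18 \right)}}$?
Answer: $\frac{470}{408321} \approx 0.0011511$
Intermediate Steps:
$w{\left(b \right)} = -9 - 2 b^{2}$
$R{\left(I \right)} = \left(-9 + I - 2 I^{2}\right)^{2}$ ($R{\left(I \right)} = \left(\left(-9 - 2 I^{2}\right) + I\right)^{2} = \left(-9 + I - 2 I^{2}\right)^{2}$)
$\frac{470}{R{\left(18 \right)}} = \frac{470}{\left(9 - 18 + 2 \cdot 18^{2}\right)^{2}} = \frac{470}{\left(9 - 18 + 2 \cdot 324\right)^{2}} = \frac{470}{\left(9 - 18 + 648\right)^{2}} = \frac{470}{639^{2}} = \frac{470}{408321}$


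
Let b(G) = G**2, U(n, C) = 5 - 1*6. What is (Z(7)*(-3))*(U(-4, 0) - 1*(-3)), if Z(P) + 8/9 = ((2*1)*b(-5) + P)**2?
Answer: -58466/3 ≈ -19489.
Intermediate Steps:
U(n, C) = -1 (U(n, C) = 5 - 6 = -1)
Z(P) = -8/9 + (50 + P)**2 (Z(P) = -8/9 + ((2*1)*(-5)**2 + P)**2 = -8/9 + (2*25 + P)**2 = -8/9 + (50 + P)**2)
(Z(7)*(-3))*(U(-4, 0) - 1*(-3)) = ((-8/9 + (50 + 7)**2)*(-3))*(-1 - 1*(-3)) = ((-8/9 + 57**2)*(-3))*(-1 + 3) = ((-8/9 + 3249)*(-3))*2 = ((29233/9)*(-3))*2 = -29233/3*2 = -58466/3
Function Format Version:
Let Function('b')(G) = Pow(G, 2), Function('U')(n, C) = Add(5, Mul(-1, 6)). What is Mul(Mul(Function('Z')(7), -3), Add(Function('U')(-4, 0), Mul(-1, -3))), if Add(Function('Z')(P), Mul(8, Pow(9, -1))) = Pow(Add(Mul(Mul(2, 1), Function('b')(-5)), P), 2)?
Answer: Rational(-58466, 3) ≈ -19489.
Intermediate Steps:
Function('U')(n, C) = -1 (Function('U')(n, C) = Add(5, -6) = -1)
Function('Z')(P) = Add(Rational(-8, 9), Pow(Add(50, P), 2)) (Function('Z')(P) = Add(Rational(-8, 9), Pow(Add(Mul(Mul(2, 1), Pow(-5, 2)), P), 2)) = Add(Rational(-8, 9), Pow(Add(Mul(2, 25), P), 2)) = Add(Rational(-8, 9), Pow(Add(50, P), 2)))
Mul(Mul(Function('Z')(7), -3), Add(Function('U')(-4, 0), Mul(-1, -3))) = Mul(Mul(Add(Rational(-8, 9), Pow(Add(50, 7), 2)), -3), Add(-1, Mul(-1, -3))) = Mul(Mul(Add(Rational(-8, 9), Pow(57, 2)), -3), Add(-1, 3)) = Mul(Mul(Add(Rational(-8, 9), 3249), -3), 2) = Mul(Mul(Rational(29233, 9), -3), 2) = Mul(Rational(-29233, 3), 2) = Rational(-58466, 3)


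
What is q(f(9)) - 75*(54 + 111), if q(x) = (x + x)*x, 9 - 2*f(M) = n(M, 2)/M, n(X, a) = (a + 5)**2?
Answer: -1001863/81 ≈ -12369.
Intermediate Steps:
n(X, a) = (5 + a)**2
f(M) = 9/2 - 49/(2*M) (f(M) = 9/2 - (5 + 2)**2/(2*M) = 9/2 - 7**2/(2*M) = 9/2 - 49/(2*M))
q(x) = 2*x**2 (q(x) = (2*x)*x = 2*x**2)
q(f(9)) - 75*(54 + 111) = 2*((1/2)*(-49 + 9*9)/9)**2 - 75*(54 + 111) = 2*((1/2)*(1/9)*(-49 + 81))**2 - 75*165 = 2*((1/2)*(1/9)*32)**2 - 1*12375 = 2*(16/9)**2 - 12375 = 2*(256/81) - 12375 = 512/81 - 12375 = -1001863/81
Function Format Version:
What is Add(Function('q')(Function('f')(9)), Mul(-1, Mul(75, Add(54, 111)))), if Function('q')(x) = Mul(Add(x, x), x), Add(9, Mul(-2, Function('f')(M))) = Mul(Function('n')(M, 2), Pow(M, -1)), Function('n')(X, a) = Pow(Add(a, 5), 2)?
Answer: Rational(-1001863, 81) ≈ -12369.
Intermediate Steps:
Function('n')(X, a) = Pow(Add(5, a), 2)
Function('f')(M) = Add(Rational(9, 2), Mul(Rational(-49, 2), Pow(M, -1))) (Function('f')(M) = Add(Rational(9, 2), Mul(Rational(-1, 2), Mul(Pow(Add(5, 2), 2), Pow(M, -1)))) = Add(Rational(9, 2), Mul(Rational(-1, 2), Mul(Pow(7, 2), Pow(M, -1)))) = Add(Rational(9, 2), Mul(Rational(-1, 2), Mul(49, Pow(M, -1)))) = Add(Rational(9, 2), Mul(Rational(-49, 2), Pow(M, -1))))
Function('q')(x) = Mul(2, Pow(x, 2)) (Function('q')(x) = Mul(Mul(2, x), x) = Mul(2, Pow(x, 2)))
Add(Function('q')(Function('f')(9)), Mul(-1, Mul(75, Add(54, 111)))) = Add(Mul(2, Pow(Mul(Rational(1, 2), Pow(9, -1), Add(-49, Mul(9, 9))), 2)), Mul(-1, Mul(75, Add(54, 111)))) = Add(Mul(2, Pow(Mul(Rational(1, 2), Rational(1, 9), Add(-49, 81)), 2)), Mul(-1, Mul(75, 165))) = Add(Mul(2, Pow(Mul(Rational(1, 2), Rational(1, 9), 32), 2)), Mul(-1, 12375)) = Add(Mul(2, Pow(Rational(16, 9), 2)), -12375) = Add(Mul(2, Rational(256, 81)), -12375) = Add(Rational(512, 81), -12375) = Rational(-1001863, 81)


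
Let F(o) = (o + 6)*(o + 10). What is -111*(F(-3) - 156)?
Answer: 14985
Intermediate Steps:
F(o) = (6 + o)*(10 + o)
-111*(F(-3) - 156) = -111*((60 + (-3)**2 + 16*(-3)) - 156) = -111*((60 + 9 - 48) - 156) = -111*(21 - 156) = -111*(-135) = 14985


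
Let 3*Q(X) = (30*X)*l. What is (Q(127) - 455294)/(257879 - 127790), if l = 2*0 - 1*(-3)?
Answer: -451484/130089 ≈ -3.4706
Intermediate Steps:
l = 3 (l = 0 + 3 = 3)
Q(X) = 30*X (Q(X) = ((30*X)*3)/3 = (90*X)/3 = 30*X)
(Q(127) - 455294)/(257879 - 127790) = (30*127 - 455294)/(257879 - 127790) = (3810 - 455294)/130089 = -451484*1/130089 = -451484/130089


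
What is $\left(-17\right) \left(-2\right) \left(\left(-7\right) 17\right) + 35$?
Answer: $-4011$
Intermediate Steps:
$\left(-17\right) \left(-2\right) \left(\left(-7\right) 17\right) + 35 = 34 \left(-119\right) + 35 = -4046 + 35 = -4011$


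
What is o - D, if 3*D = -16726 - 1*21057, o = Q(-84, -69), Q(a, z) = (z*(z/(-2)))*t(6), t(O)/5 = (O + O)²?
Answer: -5104097/3 ≈ -1.7014e+6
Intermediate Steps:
t(O) = 20*O² (t(O) = 5*(O + O)² = 5*(2*O)² = 5*(4*O²) = 20*O²)
Q(a, z) = -360*z² (Q(a, z) = (z*(z/(-2)))*(20*6²) = (z*(z*(-½)))*(20*36) = (z*(-z/2))*720 = -z²/2*720 = -360*z²)
o = -1713960 (o = -360*(-69)² = -360*4761 = -1713960)
D = -37783/3 (D = (-16726 - 1*21057)/3 = (-16726 - 21057)/3 = (⅓)*(-37783) = -37783/3 ≈ -12594.)
o - D = -1713960 - 1*(-37783/3) = -1713960 + 37783/3 = -5104097/3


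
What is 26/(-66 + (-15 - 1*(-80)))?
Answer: -26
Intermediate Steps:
26/(-66 + (-15 - 1*(-80))) = 26/(-66 + (-15 + 80)) = 26/(-66 + 65) = 26/(-1) = -1*26 = -26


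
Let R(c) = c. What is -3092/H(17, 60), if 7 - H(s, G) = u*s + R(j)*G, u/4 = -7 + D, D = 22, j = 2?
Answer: 3092/1133 ≈ 2.7290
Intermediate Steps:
u = 60 (u = 4*(-7 + 22) = 4*15 = 60)
H(s, G) = 7 - 60*s - 2*G (H(s, G) = 7 - (60*s + 2*G) = 7 - (2*G + 60*s) = 7 + (-60*s - 2*G) = 7 - 60*s - 2*G)
-3092/H(17, 60) = -3092/(7 - 60*17 - 2*60) = -3092/(7 - 1020 - 120) = -3092/(-1133) = -3092*(-1/1133) = 3092/1133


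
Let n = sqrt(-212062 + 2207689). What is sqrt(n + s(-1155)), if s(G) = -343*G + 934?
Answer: sqrt(397099 + sqrt(1995627)) ≈ 631.28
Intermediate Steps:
s(G) = 934 - 343*G
n = sqrt(1995627) ≈ 1412.7
sqrt(n + s(-1155)) = sqrt(sqrt(1995627) + (934 - 343*(-1155))) = sqrt(sqrt(1995627) + (934 + 396165)) = sqrt(sqrt(1995627) + 397099) = sqrt(397099 + sqrt(1995627))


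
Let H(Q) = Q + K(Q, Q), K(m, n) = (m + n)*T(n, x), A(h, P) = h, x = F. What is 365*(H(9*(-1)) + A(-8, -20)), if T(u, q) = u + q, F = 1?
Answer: 46355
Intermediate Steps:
x = 1
T(u, q) = q + u
K(m, n) = (1 + n)*(m + n) (K(m, n) = (m + n)*(1 + n) = (1 + n)*(m + n))
H(Q) = Q + 2*Q*(1 + Q) (H(Q) = Q + (1 + Q)*(Q + Q) = Q + (1 + Q)*(2*Q) = Q + 2*Q*(1 + Q))
365*(H(9*(-1)) + A(-8, -20)) = 365*((9*(-1))*(3 + 2*(9*(-1))) - 8) = 365*(-9*(3 + 2*(-9)) - 8) = 365*(-9*(3 - 18) - 8) = 365*(-9*(-15) - 8) = 365*(135 - 8) = 365*127 = 46355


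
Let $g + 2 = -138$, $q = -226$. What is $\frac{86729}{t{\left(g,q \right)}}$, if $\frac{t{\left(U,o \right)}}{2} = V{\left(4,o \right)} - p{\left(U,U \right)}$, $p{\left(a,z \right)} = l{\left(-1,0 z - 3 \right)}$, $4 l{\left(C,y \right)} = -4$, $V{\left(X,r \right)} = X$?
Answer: $\frac{86729}{10} \approx 8672.9$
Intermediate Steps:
$g = -140$ ($g = -2 - 138 = -140$)
$l{\left(C,y \right)} = -1$ ($l{\left(C,y \right)} = \frac{1}{4} \left(-4\right) = -1$)
$p{\left(a,z \right)} = -1$
$t{\left(U,o \right)} = 10$ ($t{\left(U,o \right)} = 2 \left(4 - -1\right) = 2 \left(4 + 1\right) = 2 \cdot 5 = 10$)
$\frac{86729}{t{\left(g,q \right)}} = \frac{86729}{10}$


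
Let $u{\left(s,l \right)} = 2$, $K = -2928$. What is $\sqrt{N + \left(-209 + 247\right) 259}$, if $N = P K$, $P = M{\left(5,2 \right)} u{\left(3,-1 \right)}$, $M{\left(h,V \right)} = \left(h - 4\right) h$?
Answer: $i \sqrt{19438} \approx 139.42 i$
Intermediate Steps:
$M{\left(h,V \right)} = h \left(-4 + h\right)$ ($M{\left(h,V \right)} = \left(-4 + h\right) h = h \left(-4 + h\right)$)
$P = 10$ ($P = 5 \left(-4 + 5\right) 2 = 5 \cdot 1 \cdot 2 = 5 \cdot 2 = 10$)
$N = -29280$ ($N = 10 \left(-2928\right) = -29280$)
$\sqrt{N + \left(-209 + 247\right) 259} = \sqrt{-29280 + \left(-209 + 247\right) 259} = \sqrt{-29280 + 38 \cdot 259} = \sqrt{-29280 + 9842} = \sqrt{-19438} = i \sqrt{19438}$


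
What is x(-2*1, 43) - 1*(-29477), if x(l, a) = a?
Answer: 29520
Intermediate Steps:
x(-2*1, 43) - 1*(-29477) = 43 - 1*(-29477) = 43 + 29477 = 29520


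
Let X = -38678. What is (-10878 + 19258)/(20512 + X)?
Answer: -4190/9083 ≈ -0.46130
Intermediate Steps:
(-10878 + 19258)/(20512 + X) = (-10878 + 19258)/(20512 - 38678) = 8380/(-18166) = 8380*(-1/18166) = -4190/9083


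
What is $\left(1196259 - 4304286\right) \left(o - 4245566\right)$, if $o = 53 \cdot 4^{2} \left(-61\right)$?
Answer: $13356105778938$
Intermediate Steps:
$o = -51728$ ($o = 53 \cdot 16 \left(-61\right) = 848 \left(-61\right) = -51728$)
$\left(1196259 - 4304286\right) \left(o - 4245566\right) = \left(1196259 - 4304286\right) \left(-51728 - 4245566\right) = \left(-3108027\right) \left(-4297294\right) = 13356105778938$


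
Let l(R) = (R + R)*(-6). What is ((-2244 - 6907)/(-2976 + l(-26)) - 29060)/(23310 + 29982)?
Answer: -77406689/141969888 ≈ -0.54523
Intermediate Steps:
l(R) = -12*R (l(R) = (2*R)*(-6) = -12*R)
((-2244 - 6907)/(-2976 + l(-26)) - 29060)/(23310 + 29982) = ((-2244 - 6907)/(-2976 - 12*(-26)) - 29060)/(23310 + 29982) = (-9151/(-2976 + 312) - 29060)/53292 = (-9151/(-2664) - 29060)*(1/53292) = (-9151*(-1/2664) - 29060)*(1/53292) = (9151/2664 - 29060)*(1/53292) = -77406689/2664*1/53292 = -77406689/141969888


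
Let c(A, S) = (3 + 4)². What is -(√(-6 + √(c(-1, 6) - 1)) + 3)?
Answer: -3 - √(-6 + 4*√3) ≈ -3.9634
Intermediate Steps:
c(A, S) = 49 (c(A, S) = 7² = 49)
-(√(-6 + √(c(-1, 6) - 1)) + 3) = -(√(-6 + √(49 - 1)) + 3) = -(√(-6 + √48) + 3) = -(√(-6 + 4*√3) + 3) = -(3 + √(-6 + 4*√3)) = -3 - √(-6 + 4*√3)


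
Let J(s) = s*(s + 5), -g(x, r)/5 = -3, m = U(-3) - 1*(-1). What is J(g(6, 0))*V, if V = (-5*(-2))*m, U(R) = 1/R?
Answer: 2000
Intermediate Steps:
m = 2/3 (m = 1/(-3) - 1*(-1) = -1/3 + 1 = 2/3 ≈ 0.66667)
g(x, r) = 15 (g(x, r) = -5*(-3) = 15)
V = 20/3 (V = -5*(-2)*(2/3) = 10*(2/3) = 20/3 ≈ 6.6667)
J(s) = s*(5 + s)
J(g(6, 0))*V = (15*(5 + 15))*(20/3) = (15*20)*(20/3) = 300*(20/3) = 2000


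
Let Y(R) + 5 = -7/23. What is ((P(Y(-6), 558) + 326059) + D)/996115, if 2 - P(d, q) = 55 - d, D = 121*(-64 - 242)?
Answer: 6646418/22910645 ≈ 0.29010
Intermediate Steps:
Y(R) = -122/23 (Y(R) = -5 - 7/23 = -122/23)
D = -37026 (D = 121*(-306) = -37026)
P(d, q) = -53 + d (P(d, q) = 2 - (55 - d) = 2 + (-55 + d) = -53 + d)
((P(Y(-6), 558) + 326059) + D)/996115 = (((-53 - 122/23) + 326059) - 37026)/996115 = ((-1341/23 + 326059) - 37026)*(1/996115) = (7498016/23 - 37026)*(1/996115) = (6646418/23)*(1/996115) = 6646418/22910645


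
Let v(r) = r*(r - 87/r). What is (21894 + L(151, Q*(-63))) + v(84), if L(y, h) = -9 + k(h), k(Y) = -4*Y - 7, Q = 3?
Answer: 29603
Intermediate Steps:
k(Y) = -7 - 4*Y
L(y, h) = -16 - 4*h (L(y, h) = -9 + (-7 - 4*h) = -16 - 4*h)
(21894 + L(151, Q*(-63))) + v(84) = (21894 + (-16 - 12*(-63))) + (-87 + 84**2) = (21894 + (-16 - 4*(-189))) + (-87 + 7056) = (21894 + (-16 + 756)) + 6969 = (21894 + 740) + 6969 = 22634 + 6969 = 29603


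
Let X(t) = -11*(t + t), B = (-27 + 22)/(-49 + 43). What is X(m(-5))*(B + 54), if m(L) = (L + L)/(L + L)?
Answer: -3619/3 ≈ -1206.3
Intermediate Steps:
m(L) = 1 (m(L) = (2*L)/((2*L)) = (2*L)*(1/(2*L)) = 1)
B = ⅚ (B = -5/(-6) = -5*(-⅙) = ⅚ ≈ 0.83333)
X(t) = -22*t
X(m(-5))*(B + 54) = (-22*1)*(⅚ + 54) = -22*329/6 = -3619/3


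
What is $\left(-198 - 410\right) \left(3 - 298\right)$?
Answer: $179360$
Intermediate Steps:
$\left(-198 - 410\right) \left(3 - 298\right) = \left(-608\right) \left(-295\right) = 179360$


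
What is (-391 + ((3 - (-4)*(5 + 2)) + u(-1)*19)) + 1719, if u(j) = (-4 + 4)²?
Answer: 1359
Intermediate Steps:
u(j) = 0 (u(j) = 0² = 0)
(-391 + ((3 - (-4)*(5 + 2)) + u(-1)*19)) + 1719 = (-391 + ((3 - (-4)*(5 + 2)) + 0*19)) + 1719 = (-391 + ((3 - (-4)*7) + 0)) + 1719 = (-391 + ((3 - 1*(-28)) + 0)) + 1719 = (-391 + ((3 + 28) + 0)) + 1719 = (-391 + (31 + 0)) + 1719 = (-391 + 31) + 1719 = -360 + 1719 = 1359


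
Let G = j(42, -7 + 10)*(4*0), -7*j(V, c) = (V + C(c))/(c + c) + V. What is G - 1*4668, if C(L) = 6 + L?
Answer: -4668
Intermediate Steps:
j(V, c) = -V/7 - (6 + V + c)/(14*c) (j(V, c) = -((V + (6 + c))/(c + c) + V)/7 = -((6 + V + c)/((2*c)) + V)/7 = -((6 + V + c)*(1/(2*c)) + V)/7 = -((6 + V + c)/(2*c) + V)/7 = -(V + (6 + V + c)/(2*c))/7 = -V/7 - (6 + V + c)/(14*c))
G = 0 (G = ((-6 - 1*42 - (-7 + 10) - 2*42*(-7 + 10))/(14*(-7 + 10)))*(4*0) = ((1/14)*(-6 - 42 - 1*3 - 2*42*3)/3)*0 = ((1/14)*(1/3)*(-6 - 42 - 3 - 252))*0 = ((1/14)*(1/3)*(-303))*0 = -101/14*0 = 0)
G - 1*4668 = 0 - 1*4668 = 0 - 4668 = -4668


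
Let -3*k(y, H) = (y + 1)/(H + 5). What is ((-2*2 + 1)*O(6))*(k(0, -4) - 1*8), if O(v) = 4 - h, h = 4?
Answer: 0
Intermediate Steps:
O(v) = 0 (O(v) = 4 - 1*4 = 4 - 4 = 0)
k(y, H) = -(1 + y)/(3*(5 + H)) (k(y, H) = -(y + 1)/(3*(H + 5)) = -(1 + y)/(3*(5 + H)))
((-2*2 + 1)*O(6))*(k(0, -4) - 1*8) = ((-2*2 + 1)*0)*((-1 - 1*0)/(3*(5 - 4)) - 1*8) = ((-4 + 1)*0)*((⅓)*(-1 + 0)/1 - 8) = (-3*0)*((⅓)*1*(-1) - 8) = 0*(-⅓ - 8) = 0*(-25/3) = 0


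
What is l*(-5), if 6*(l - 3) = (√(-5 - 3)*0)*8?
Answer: -15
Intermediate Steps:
l = 3 (l = 3 + ((√(-5 - 3)*0)*8)/6 = 3 + ((√(-8)*0)*8)/6 = 3 + (((2*I*√2)*0)*8)/6 = 3 + (0*8)/6 = 3 + (⅙)*0 = 3 + 0 = 3)
l*(-5) = 3*(-5) = -15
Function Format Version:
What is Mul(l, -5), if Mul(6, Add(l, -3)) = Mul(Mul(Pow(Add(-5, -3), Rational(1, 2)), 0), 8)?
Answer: -15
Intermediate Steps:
l = 3 (l = Add(3, Mul(Rational(1, 6), Mul(Mul(Pow(Add(-5, -3), Rational(1, 2)), 0), 8))) = Add(3, Mul(Rational(1, 6), Mul(Mul(Pow(-8, Rational(1, 2)), 0), 8))) = Add(3, Mul(Rational(1, 6), Mul(Mul(Mul(2, I, Pow(2, Rational(1, 2))), 0), 8))) = Add(3, Mul(Rational(1, 6), Mul(0, 8))) = Add(3, Mul(Rational(1, 6), 0)) = Add(3, 0) = 3)
Mul(l, -5) = Mul(3, -5) = -15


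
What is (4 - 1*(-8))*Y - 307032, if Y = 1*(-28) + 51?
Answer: -306756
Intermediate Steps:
Y = 23 (Y = -28 + 51 = 23)
(4 - 1*(-8))*Y - 307032 = (4 - 1*(-8))*23 - 307032 = (4 + 8)*23 - 307032 = 12*23 - 307032 = 276 - 307032 = -306756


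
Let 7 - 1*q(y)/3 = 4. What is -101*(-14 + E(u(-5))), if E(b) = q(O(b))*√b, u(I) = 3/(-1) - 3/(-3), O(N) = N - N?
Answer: 1414 - 909*I*√2 ≈ 1414.0 - 1285.5*I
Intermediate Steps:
O(N) = 0
q(y) = 9 (q(y) = 21 - 3*4 = 21 - 12 = 9)
u(I) = -2 (u(I) = 3*(-1) - 3*(-⅓) = -3 + 1 = -2)
E(b) = 9*√b
-101*(-14 + E(u(-5))) = -101*(-14 + 9*√(-2)) = -101*(-14 + 9*(I*√2)) = -101*(-14 + 9*I*√2) = 1414 - 909*I*√2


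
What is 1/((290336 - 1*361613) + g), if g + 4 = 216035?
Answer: 1/144754 ≈ 6.9083e-6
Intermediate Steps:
g = 216031 (g = -4 + 216035 = 216031)
1/((290336 - 1*361613) + g) = 1/((290336 - 1*361613) + 216031) = 1/((290336 - 361613) + 216031) = 1/(-71277 + 216031) = 1/144754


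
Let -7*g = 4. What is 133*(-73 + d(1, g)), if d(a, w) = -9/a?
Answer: -10906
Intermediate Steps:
g = -4/7 (g = -1/7*4 = -4/7 ≈ -0.57143)
133*(-73 + d(1, g)) = 133*(-73 - 9/1) = 133*(-73 - 9*1) = 133*(-73 - 9) = 133*(-82) = -10906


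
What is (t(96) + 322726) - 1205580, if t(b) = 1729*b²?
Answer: 15051610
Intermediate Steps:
(t(96) + 322726) - 1205580 = (1729*96² + 322726) - 1205580 = (1729*9216 + 322726) - 1205580 = (15934464 + 322726) - 1205580 = 16257190 - 1205580 = 15051610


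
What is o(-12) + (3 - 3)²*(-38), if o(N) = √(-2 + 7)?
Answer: √5 ≈ 2.2361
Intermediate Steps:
o(N) = √5
o(-12) + (3 - 3)²*(-38) = √5 + (3 - 3)²*(-38) = √5 + 0²*(-38) = √5 + 0*(-38) = √5 + 0 = √5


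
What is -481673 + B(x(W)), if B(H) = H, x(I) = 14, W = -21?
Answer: -481659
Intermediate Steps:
-481673 + B(x(W)) = -481673 + 14 = -481659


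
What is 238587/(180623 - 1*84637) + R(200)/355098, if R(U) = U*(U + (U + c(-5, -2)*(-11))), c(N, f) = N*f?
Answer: 45144477263/17042218314 ≈ 2.6490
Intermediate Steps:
R(U) = U*(-110 + 2*U) (R(U) = U*(U + (U - 5*(-2)*(-11))) = U*(U + (U + 10*(-11))) = U*(U + (U - 110)) = U*(U + (-110 + U)) = U*(-110 + 2*U))
238587/(180623 - 1*84637) + R(200)/355098 = 238587/(180623 - 1*84637) + (2*200*(-55 + 200))/355098 = 238587/(180623 - 84637) + (2*200*145)*(1/355098) = 238587/95986 + 58000*(1/355098) = 238587*(1/95986) + 29000/177549 = 238587/95986 + 29000/177549 = 45144477263/17042218314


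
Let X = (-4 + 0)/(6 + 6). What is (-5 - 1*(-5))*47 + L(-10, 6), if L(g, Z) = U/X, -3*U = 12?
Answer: 12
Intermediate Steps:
U = -4 (U = -⅓*12 = -4)
X = -⅓ (X = -4/12 = -4*1/12 = -⅓ ≈ -0.33333)
L(g, Z) = 12 (L(g, Z) = -4/(-⅓) = -4*(-3) = 12)
(-5 - 1*(-5))*47 + L(-10, 6) = (-5 - 1*(-5))*47 + 12 = (-5 + 5)*47 + 12 = 0*47 + 12 = 0 + 12 = 12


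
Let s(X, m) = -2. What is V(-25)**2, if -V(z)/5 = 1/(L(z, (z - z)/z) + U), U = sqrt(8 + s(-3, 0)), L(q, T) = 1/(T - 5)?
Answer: 625/(-1 + 5*sqrt(6))**2 ≈ 4.9405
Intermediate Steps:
L(q, T) = 1/(-5 + T)
U = sqrt(6) (U = sqrt(8 - 2) = sqrt(6) ≈ 2.4495)
V(z) = -5/(-1/5 + sqrt(6)) (V(z) = -5/(1/(-5 + (z - z)/z) + sqrt(6)) = -5/(1/(-5 + 0/z) + sqrt(6)) = -5/(1/(-5 + 0) + sqrt(6)) = -5/(1/(-5) + sqrt(6)) = -5/(-1/5 + sqrt(6)))
V(-25)**2 = (-25/149 - 125*sqrt(6)/149)**2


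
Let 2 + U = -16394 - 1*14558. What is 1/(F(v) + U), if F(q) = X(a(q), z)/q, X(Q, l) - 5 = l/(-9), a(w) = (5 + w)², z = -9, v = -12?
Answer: -2/61909 ≈ -3.2305e-5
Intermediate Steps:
U = -30954 (U = -2 + (-16394 - 1*14558) = -2 + (-16394 - 14558) = -2 - 30952 = -30954)
X(Q, l) = 5 - l/9 (X(Q, l) = 5 + l/(-9) = 5 + l*(-⅑) = 5 - l/9)
F(q) = 6/q (F(q) = (5 - ⅑*(-9))/q = (5 + 1)/q = 6/q)
1/(F(v) + U) = 1/(6/(-12) - 30954) = 1/(6*(-1/12) - 30954) = 1/(-½ - 30954) = 1/(-61909/2) = -2/61909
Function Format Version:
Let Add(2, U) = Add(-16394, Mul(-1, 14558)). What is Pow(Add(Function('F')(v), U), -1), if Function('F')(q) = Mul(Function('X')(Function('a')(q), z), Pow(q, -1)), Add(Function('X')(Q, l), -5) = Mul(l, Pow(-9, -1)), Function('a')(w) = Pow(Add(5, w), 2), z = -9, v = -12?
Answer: Rational(-2, 61909) ≈ -3.2305e-5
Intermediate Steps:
U = -30954 (U = Add(-2, Add(-16394, Mul(-1, 14558))) = Add(-2, Add(-16394, -14558)) = Add(-2, -30952) = -30954)
Function('X')(Q, l) = Add(5, Mul(Rational(-1, 9), l)) (Function('X')(Q, l) = Add(5, Mul(l, Pow(-9, -1))) = Add(5, Mul(l, Rational(-1, 9))) = Add(5, Mul(Rational(-1, 9), l)))
Function('F')(q) = Mul(6, Pow(q, -1)) (Function('F')(q) = Mul(Add(5, Mul(Rational(-1, 9), -9)), Pow(q, -1)) = Mul(Add(5, 1), Pow(q, -1)) = Mul(6, Pow(q, -1)))
Pow(Add(Function('F')(v), U), -1) = Pow(Add(Mul(6, Pow(-12, -1)), -30954), -1) = Pow(Add(Mul(6, Rational(-1, 12)), -30954), -1) = Pow(Add(Rational(-1, 2), -30954), -1) = Pow(Rational(-61909, 2), -1) = Rational(-2, 61909)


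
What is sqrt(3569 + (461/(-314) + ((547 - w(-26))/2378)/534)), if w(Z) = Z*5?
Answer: sqrt(35449772443500887229)/99683382 ≈ 59.729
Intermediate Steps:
w(Z) = 5*Z
sqrt(3569 + (461/(-314) + ((547 - w(-26))/2378)/534)) = sqrt(3569 + (461/(-314) + ((547 - 5*(-26))/2378)/534)) = sqrt(3569 + (461*(-1/314) + ((547 - 1*(-130))*(1/2378))*(1/534))) = sqrt(3569 + (-461/314 + ((547 + 130)*(1/2378))*(1/534))) = sqrt(3569 + (-461/314 + (677*(1/2378))*(1/534))) = sqrt(3569 + (-461/314 + (677/2378)*(1/534))) = sqrt(3569 + (-461/314 + 677/1269852)) = sqrt(3569 - 292594597/199366764) = sqrt(711247386119/199366764) = sqrt(35449772443500887229)/99683382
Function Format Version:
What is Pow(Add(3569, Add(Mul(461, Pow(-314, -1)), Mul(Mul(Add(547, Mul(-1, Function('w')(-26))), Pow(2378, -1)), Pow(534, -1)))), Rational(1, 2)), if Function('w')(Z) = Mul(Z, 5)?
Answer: Mul(Rational(1, 99683382), Pow(35449772443500887229, Rational(1, 2))) ≈ 59.729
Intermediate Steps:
Function('w')(Z) = Mul(5, Z)
Pow(Add(3569, Add(Mul(461, Pow(-314, -1)), Mul(Mul(Add(547, Mul(-1, Function('w')(-26))), Pow(2378, -1)), Pow(534, -1)))), Rational(1, 2)) = Pow(Add(3569, Add(Mul(461, Pow(-314, -1)), Mul(Mul(Add(547, Mul(-1, Mul(5, -26))), Pow(2378, -1)), Pow(534, -1)))), Rational(1, 2)) = Pow(Add(3569, Add(Mul(461, Rational(-1, 314)), Mul(Mul(Add(547, Mul(-1, -130)), Rational(1, 2378)), Rational(1, 534)))), Rational(1, 2)) = Pow(Add(3569, Add(Rational(-461, 314), Mul(Mul(Add(547, 130), Rational(1, 2378)), Rational(1, 534)))), Rational(1, 2)) = Pow(Add(3569, Add(Rational(-461, 314), Mul(Mul(677, Rational(1, 2378)), Rational(1, 534)))), Rational(1, 2)) = Pow(Add(3569, Add(Rational(-461, 314), Mul(Rational(677, 2378), Rational(1, 534)))), Rational(1, 2)) = Pow(Add(3569, Add(Rational(-461, 314), Rational(677, 1269852))), Rational(1, 2)) = Pow(Add(3569, Rational(-292594597, 199366764)), Rational(1, 2)) = Pow(Rational(711247386119, 199366764), Rational(1, 2)) = Mul(Rational(1, 99683382), Pow(35449772443500887229, Rational(1, 2)))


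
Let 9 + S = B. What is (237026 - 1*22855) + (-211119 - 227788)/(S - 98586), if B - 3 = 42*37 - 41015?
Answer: 29567387970/138053 ≈ 2.1417e+5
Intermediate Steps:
B = -39458 (B = 3 + (42*37 - 41015) = 3 + (1554 - 41015) = 3 - 39461 = -39458)
S = -39467 (S = -9 - 39458 = -39467)
(237026 - 1*22855) + (-211119 - 227788)/(S - 98586) = (237026 - 1*22855) + (-211119 - 227788)/(-39467 - 98586) = (237026 - 22855) - 438907/(-138053) = 214171 - 438907*(-1/138053) = 214171 + 438907/138053 = 29567387970/138053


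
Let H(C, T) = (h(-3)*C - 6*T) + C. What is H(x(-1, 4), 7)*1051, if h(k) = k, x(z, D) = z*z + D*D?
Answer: -79876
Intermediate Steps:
x(z, D) = D² + z² (x(z, D) = z² + D² = D² + z²)
H(C, T) = -6*T - 2*C (H(C, T) = (-3*C - 6*T) + C = (-6*T - 3*C) + C = -6*T - 2*C)
H(x(-1, 4), 7)*1051 = (-6*7 - 2*(4² + (-1)²))*1051 = (-42 - 2*(16 + 1))*1051 = (-42 - 2*17)*1051 = (-42 - 34)*1051 = -76*1051 = -79876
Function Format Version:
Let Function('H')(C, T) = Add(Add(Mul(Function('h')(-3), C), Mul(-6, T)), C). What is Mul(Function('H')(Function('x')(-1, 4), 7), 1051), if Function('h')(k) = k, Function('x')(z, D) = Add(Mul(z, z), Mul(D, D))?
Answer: -79876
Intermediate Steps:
Function('x')(z, D) = Add(Pow(D, 2), Pow(z, 2)) (Function('x')(z, D) = Add(Pow(z, 2), Pow(D, 2)) = Add(Pow(D, 2), Pow(z, 2)))
Function('H')(C, T) = Add(Mul(-6, T), Mul(-2, C)) (Function('H')(C, T) = Add(Add(Mul(-3, C), Mul(-6, T)), C) = Add(Add(Mul(-6, T), Mul(-3, C)), C) = Add(Mul(-6, T), Mul(-2, C)))
Mul(Function('H')(Function('x')(-1, 4), 7), 1051) = Mul(Add(Mul(-6, 7), Mul(-2, Add(Pow(4, 2), Pow(-1, 2)))), 1051) = Mul(Add(-42, Mul(-2, Add(16, 1))), 1051) = Mul(Add(-42, Mul(-2, 17)), 1051) = Mul(Add(-42, -34), 1051) = Mul(-76, 1051) = -79876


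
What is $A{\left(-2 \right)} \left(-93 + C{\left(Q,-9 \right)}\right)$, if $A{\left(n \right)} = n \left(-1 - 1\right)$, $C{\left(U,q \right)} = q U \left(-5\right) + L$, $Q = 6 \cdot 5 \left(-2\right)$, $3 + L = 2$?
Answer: $-11176$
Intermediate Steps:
$L = -1$ ($L = -3 + 2 = -1$)
$Q = -60$ ($Q = 30 \left(-2\right) = -60$)
$C{\left(U,q \right)} = -1 - 5 U q$ ($C{\left(U,q \right)} = q U \left(-5\right) - 1 = U q \left(-5\right) - 1 = - 5 U q - 1 = -1 - 5 U q$)
$A{\left(n \right)} = - 2 n$ ($A{\left(n \right)} = n \left(-2\right) = - 2 n$)
$A{\left(-2 \right)} \left(-93 + C{\left(Q,-9 \right)}\right) = \left(-2\right) \left(-2\right) \left(-93 - \left(1 - -2700\right)\right) = 4 \left(-93 - 2701\right) = 4 \left(-2794\right) = -11176$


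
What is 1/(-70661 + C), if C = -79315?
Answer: -1/149976 ≈ -6.6677e-6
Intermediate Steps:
1/(-70661 + C) = 1/(-70661 - 79315) = 1/(-149976) = -1/149976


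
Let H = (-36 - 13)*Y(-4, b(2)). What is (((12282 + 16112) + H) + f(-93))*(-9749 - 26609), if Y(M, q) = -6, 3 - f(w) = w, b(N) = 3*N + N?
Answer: -1046528672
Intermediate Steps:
b(N) = 4*N
f(w) = 3 - w
H = 294 (H = (-36 - 13)*(-6) = -49*(-6) = 294)
(((12282 + 16112) + H) + f(-93))*(-9749 - 26609) = (((12282 + 16112) + 294) + (3 - 1*(-93)))*(-9749 - 26609) = ((28394 + 294) + (3 + 93))*(-36358) = (28688 + 96)*(-36358) = 28784*(-36358) = -1046528672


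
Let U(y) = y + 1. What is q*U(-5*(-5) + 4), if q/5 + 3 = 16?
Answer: 1950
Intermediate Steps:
U(y) = 1 + y
q = 65 (q = -15 + 5*16 = -15 + 80 = 65)
q*U(-5*(-5) + 4) = 65*(1 + (-5*(-5) + 4)) = 65*(1 + (25 + 4)) = 65*(1 + 29) = 65*30 = 1950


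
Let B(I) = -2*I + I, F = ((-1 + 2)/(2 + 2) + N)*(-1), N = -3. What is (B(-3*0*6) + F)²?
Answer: 121/16 ≈ 7.5625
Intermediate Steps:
F = 11/4 (F = ((-1 + 2)/(2 + 2) - 3)*(-1) = (1/4 - 3)*(-1) = (1*(¼) - 3)*(-1) = (¼ - 3)*(-1) = -11/4*(-1) = 11/4 ≈ 2.7500)
B(I) = -I
(B(-3*0*6) + F)² = (-(-3*0)*6 + 11/4)² = (-0*6 + 11/4)² = (-1*0 + 11/4)² = (0 + 11/4)² = (11/4)² = 121/16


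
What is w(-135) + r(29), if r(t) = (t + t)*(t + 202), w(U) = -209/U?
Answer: 1808939/135 ≈ 13400.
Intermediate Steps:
r(t) = 2*t*(202 + t) (r(t) = (2*t)*(202 + t) = 2*t*(202 + t))
w(-135) + r(29) = -209/(-135) + 2*29*(202 + 29) = -209*(-1/135) + 2*29*231 = 209/135 + 13398 = 1808939/135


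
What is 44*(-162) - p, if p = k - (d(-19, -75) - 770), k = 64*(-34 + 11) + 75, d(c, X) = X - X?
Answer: -6501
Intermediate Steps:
d(c, X) = 0
k = -1397 (k = 64*(-23) + 75 = -1472 + 75 = -1397)
p = -627 (p = -1397 - (0 - 770) = -1397 - 1*(-770) = -1397 + 770 = -627)
44*(-162) - p = 44*(-162) - 1*(-627) = -7128 + 627 = -6501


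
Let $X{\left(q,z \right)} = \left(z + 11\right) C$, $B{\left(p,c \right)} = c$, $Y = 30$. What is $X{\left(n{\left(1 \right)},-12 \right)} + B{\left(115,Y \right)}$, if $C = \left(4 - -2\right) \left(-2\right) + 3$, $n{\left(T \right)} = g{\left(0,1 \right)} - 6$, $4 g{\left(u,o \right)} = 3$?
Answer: $39$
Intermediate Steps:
$g{\left(u,o \right)} = \frac{3}{4}$ ($g{\left(u,o \right)} = \frac{1}{4} \cdot 3 = \frac{3}{4}$)
$n{\left(T \right)} = - \frac{21}{4}$ ($n{\left(T \right)} = \frac{3}{4} - 6 = - \frac{21}{4}$)
$C = -9$ ($C = \left(4 + 2\right) \left(-2\right) + 3 = 6 \left(-2\right) + 3 = -12 + 3 = -9$)
$X{\left(q,z \right)} = -99 - 9 z$ ($X{\left(q,z \right)} = \left(z + 11\right) \left(-9\right) = \left(11 + z\right) \left(-9\right) = -99 - 9 z$)
$X{\left(n{\left(1 \right)},-12 \right)} + B{\left(115,Y \right)} = \left(-99 - -108\right) + 30 = \left(-99 + 108\right) + 30 = 9 + 30 = 39$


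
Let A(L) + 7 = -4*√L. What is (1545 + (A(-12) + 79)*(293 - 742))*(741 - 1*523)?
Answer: -6710694 + 783056*I*√3 ≈ -6.7107e+6 + 1.3563e+6*I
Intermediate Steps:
A(L) = -7 - 4*√L
(1545 + (A(-12) + 79)*(293 - 742))*(741 - 1*523) = (1545 + ((-7 - 8*I*√3) + 79)*(293 - 742))*(741 - 1*523) = (1545 + ((-7 - 8*I*√3) + 79)*(-449))*(741 - 523) = (1545 + ((-7 - 8*I*√3) + 79)*(-449))*218 = (1545 + (72 - 8*I*√3)*(-449))*218 = (1545 + (-32328 + 3592*I*√3))*218 = (-30783 + 3592*I*√3)*218 = -6710694 + 783056*I*√3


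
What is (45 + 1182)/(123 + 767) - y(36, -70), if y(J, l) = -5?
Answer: 5677/890 ≈ 6.3787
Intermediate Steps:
(45 + 1182)/(123 + 767) - y(36, -70) = (45 + 1182)/(123 + 767) - 1*(-5) = 1227/890 + 5 = 5677/890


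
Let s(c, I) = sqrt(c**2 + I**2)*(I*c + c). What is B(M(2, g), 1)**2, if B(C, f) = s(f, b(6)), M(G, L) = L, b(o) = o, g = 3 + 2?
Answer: 1813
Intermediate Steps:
g = 5
s(c, I) = sqrt(I**2 + c**2)*(c + I*c)
B(C, f) = 7*f*sqrt(36 + f**2) (B(C, f) = f*sqrt(6**2 + f**2)*(1 + 6) = f*sqrt(36 + f**2)*7 = 7*f*sqrt(36 + f**2))
B(M(2, g), 1)**2 = (7*1*sqrt(36 + 1**2))**2 = (7*1*sqrt(36 + 1))**2 = (7*1*sqrt(37))**2 = (7*sqrt(37))**2 = 1813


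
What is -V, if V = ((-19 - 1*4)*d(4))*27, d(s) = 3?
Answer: 1863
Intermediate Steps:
V = -1863 (V = ((-19 - 1*4)*3)*27 = ((-19 - 4)*3)*27 = -23*3*27 = -69*27 = -1863)
-V = -1*(-1863) = 1863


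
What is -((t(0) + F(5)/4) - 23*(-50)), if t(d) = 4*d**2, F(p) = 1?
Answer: -4601/4 ≈ -1150.3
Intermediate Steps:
-((t(0) + F(5)/4) - 23*(-50)) = -((4*0**2 + 1/4) - 23*(-50)) = -((4*0 + 1*(1/4)) + 1150) = -((0 + 1/4) + 1150) = -(1/4 + 1150) = -1*4601/4 = -4601/4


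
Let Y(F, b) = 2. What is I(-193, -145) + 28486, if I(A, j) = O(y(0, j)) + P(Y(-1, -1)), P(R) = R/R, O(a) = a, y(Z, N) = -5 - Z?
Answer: 28482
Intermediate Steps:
P(R) = 1
I(A, j) = -4 (I(A, j) = (-5 - 1*0) + 1 = (-5 + 0) + 1 = -5 + 1 = -4)
I(-193, -145) + 28486 = -4 + 28486 = 28482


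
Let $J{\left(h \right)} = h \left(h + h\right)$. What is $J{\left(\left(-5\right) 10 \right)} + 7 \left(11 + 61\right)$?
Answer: $5504$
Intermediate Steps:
$J{\left(h \right)} = 2 h^{2}$ ($J{\left(h \right)} = h 2 h = 2 h^{2}$)
$J{\left(\left(-5\right) 10 \right)} + 7 \left(11 + 61\right) = 2 \left(\left(-5\right) 10\right)^{2} + 7 \left(11 + 61\right) = 2 \left(-50\right)^{2} + 7 \cdot 72 = 2 \cdot 2500 + 504 = 5000 + 504 = 5504$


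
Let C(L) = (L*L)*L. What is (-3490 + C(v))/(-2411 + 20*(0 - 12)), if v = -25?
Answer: 19115/2651 ≈ 7.2105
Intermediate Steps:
C(L) = L³ (C(L) = L²*L = L³)
(-3490 + C(v))/(-2411 + 20*(0 - 12)) = (-3490 + (-25)³)/(-2411 + 20*(0 - 12)) = (-3490 - 15625)/(-2411 + 20*(-12)) = -19115/(-2411 - 240) = -19115/(-2651) = -19115*(-1/2651) = 19115/2651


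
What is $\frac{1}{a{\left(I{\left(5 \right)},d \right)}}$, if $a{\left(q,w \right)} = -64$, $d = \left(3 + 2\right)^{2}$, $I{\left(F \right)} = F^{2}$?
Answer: $- \frac{1}{64} \approx -0.015625$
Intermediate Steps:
$d = 25$ ($d = 5^{2} = 25$)
$\frac{1}{a{\left(I{\left(5 \right)},d \right)}} = \frac{1}{-64} = - \frac{1}{64}$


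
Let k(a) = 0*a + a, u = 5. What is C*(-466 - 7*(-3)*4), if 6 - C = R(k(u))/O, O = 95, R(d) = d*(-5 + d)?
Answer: -2292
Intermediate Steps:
k(a) = a (k(a) = 0 + a = a)
C = 6 (C = 6 - 5*(-5 + 5)/95 = 6 - 5*0/95 = 6 - 0/95 = 6 - 1*0 = 6 + 0 = 6)
C*(-466 - 7*(-3)*4) = 6*(-466 - 7*(-3)*4) = 6*(-466 + 21*4) = 6*(-466 + 84) = 6*(-382) = -2292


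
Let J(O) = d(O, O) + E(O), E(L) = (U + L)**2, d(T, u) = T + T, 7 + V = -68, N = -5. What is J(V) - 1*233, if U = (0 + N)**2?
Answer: 2117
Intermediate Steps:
V = -75 (V = -7 - 68 = -75)
U = 25 (U = (0 - 5)**2 = (-5)**2 = 25)
d(T, u) = 2*T
E(L) = (25 + L)**2
J(O) = (25 + O)**2 + 2*O (J(O) = 2*O + (25 + O)**2 = (25 + O)**2 + 2*O)
J(V) - 1*233 = ((25 - 75)**2 + 2*(-75)) - 1*233 = ((-50)**2 - 150) - 233 = (2500 - 150) - 233 = 2350 - 233 = 2117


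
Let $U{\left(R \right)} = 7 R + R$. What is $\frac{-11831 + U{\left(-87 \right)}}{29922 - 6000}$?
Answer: $- \frac{12527}{23922} \approx -0.52366$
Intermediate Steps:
$U{\left(R \right)} = 8 R$
$\frac{-11831 + U{\left(-87 \right)}}{29922 - 6000} = \frac{-11831 + 8 \left(-87\right)}{29922 - 6000} = \frac{-11831 - 696}{23922} = \left(-12527\right) \frac{1}{23922} = - \frac{12527}{23922}$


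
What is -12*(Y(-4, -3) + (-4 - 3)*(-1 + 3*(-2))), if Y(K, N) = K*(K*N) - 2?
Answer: 12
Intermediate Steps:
Y(K, N) = -2 + N*K**2 (Y(K, N) = N*K**2 - 2 = -2 + N*K**2)
-12*(Y(-4, -3) + (-4 - 3)*(-1 + 3*(-2))) = -12*((-2 - 3*(-4)**2) + (-4 - 3)*(-1 + 3*(-2))) = -12*((-2 - 3*16) - 7*(-1 - 6)) = -12*((-2 - 48) - 7*(-7)) = -12*(-50 + 49) = -12*(-1) = 12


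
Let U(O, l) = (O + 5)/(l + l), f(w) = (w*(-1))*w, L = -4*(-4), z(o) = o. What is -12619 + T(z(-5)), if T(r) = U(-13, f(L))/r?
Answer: -4038081/320 ≈ -12619.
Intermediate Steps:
L = 16
f(w) = -w² (f(w) = (-w)*w = -w²)
U(O, l) = (5 + O)/(2*l) (U(O, l) = (5 + O)/((2*l)) = (5 + O)*(1/(2*l)) = (5 + O)/(2*l))
T(r) = 1/(64*r) (T(r) = ((5 - 13)/(2*((-1*16²))))/r = ((½)*(-8)/(-1*256))/r = ((½)*(-8)/(-256))/r = ((½)*(-1/256)*(-8))/r = 1/(64*r))
-12619 + T(z(-5)) = -12619 + (1/64)/(-5) = -12619 + (1/64)*(-⅕) = -12619 - 1/320 = -4038081/320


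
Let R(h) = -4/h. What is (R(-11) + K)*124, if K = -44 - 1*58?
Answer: -138632/11 ≈ -12603.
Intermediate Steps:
K = -102 (K = -44 - 58 = -102)
(R(-11) + K)*124 = (-4/(-11) - 102)*124 = (-4*(-1/11) - 102)*124 = (4/11 - 102)*124 = -1118/11*124 = -138632/11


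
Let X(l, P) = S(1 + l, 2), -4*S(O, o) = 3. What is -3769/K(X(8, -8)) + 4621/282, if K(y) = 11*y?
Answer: 489325/1034 ≈ 473.23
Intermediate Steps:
S(O, o) = -¾ (S(O, o) = -¼*3 = -¾)
X(l, P) = -¾
-3769/K(X(8, -8)) + 4621/282 = -3769/(11*(-¾)) + 4621/282 = -3769/(-33/4) + 4621*(1/282) = -3769*(-4/33) + 4621/282 = 15076/33 + 4621/282 = 489325/1034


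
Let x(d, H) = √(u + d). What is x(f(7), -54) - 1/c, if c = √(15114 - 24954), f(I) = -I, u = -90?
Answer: I*(√97 + √615/2460) ≈ 9.8589*I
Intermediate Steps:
c = 4*I*√615 (c = √(-9840) = 4*I*√615 ≈ 99.197*I)
x(d, H) = √(-90 + d)
x(f(7), -54) - 1/c = √(-90 - 1*7) - 1/(4*I*√615) = √(-90 - 7) - (-1)*I*√615/2460 = √(-97) + I*√615/2460 = I*√97 + I*√615/2460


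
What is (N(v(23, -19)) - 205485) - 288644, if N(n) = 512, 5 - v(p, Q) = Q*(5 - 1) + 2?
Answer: -493617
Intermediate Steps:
v(p, Q) = 3 - 4*Q (v(p, Q) = 5 - (Q*(5 - 1) + 2) = 5 - (Q*4 + 2) = 5 - (4*Q + 2) = 5 - (2 + 4*Q) = 5 + (-2 - 4*Q) = 3 - 4*Q)
(N(v(23, -19)) - 205485) - 288644 = (512 - 205485) - 288644 = -204973 - 288644 = -493617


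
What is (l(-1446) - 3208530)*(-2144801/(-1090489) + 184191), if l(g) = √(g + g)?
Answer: -644466632687826000/1090489 + 401720808400*I*√723/1090489 ≈ -5.9099e+11 + 9.9054e+6*I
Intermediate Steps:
l(g) = √2*√g (l(g) = √(2*g) = √2*√g)
(l(-1446) - 3208530)*(-2144801/(-1090489) + 184191) = (√2*√(-1446) - 3208530)*(-2144801/(-1090489) + 184191) = (√2*(I*√1446) - 3208530)*(-2144801*(-1/1090489) + 184191) = (2*I*√723 - 3208530)*(2144801/1090489 + 184191) = (-3208530 + 2*I*√723)*(200860404200/1090489) = -644466632687826000/1090489 + 401720808400*I*√723/1090489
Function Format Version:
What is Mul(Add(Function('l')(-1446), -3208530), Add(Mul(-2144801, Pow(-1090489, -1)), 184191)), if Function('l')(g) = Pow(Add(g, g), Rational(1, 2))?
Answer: Add(Rational(-644466632687826000, 1090489), Mul(Rational(401720808400, 1090489), I, Pow(723, Rational(1, 2)))) ≈ Add(-5.9099e+11, Mul(9.9054e+6, I))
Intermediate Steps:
Function('l')(g) = Mul(Pow(2, Rational(1, 2)), Pow(g, Rational(1, 2))) (Function('l')(g) = Pow(Mul(2, g), Rational(1, 2)) = Mul(Pow(2, Rational(1, 2)), Pow(g, Rational(1, 2))))
Mul(Add(Function('l')(-1446), -3208530), Add(Mul(-2144801, Pow(-1090489, -1)), 184191)) = Mul(Add(Mul(Pow(2, Rational(1, 2)), Pow(-1446, Rational(1, 2))), -3208530), Add(Mul(-2144801, Pow(-1090489, -1)), 184191)) = Mul(Add(Mul(Pow(2, Rational(1, 2)), Mul(I, Pow(1446, Rational(1, 2)))), -3208530), Add(Mul(-2144801, Rational(-1, 1090489)), 184191)) = Mul(Add(Mul(2, I, Pow(723, Rational(1, 2))), -3208530), Add(Rational(2144801, 1090489), 184191)) = Mul(Add(-3208530, Mul(2, I, Pow(723, Rational(1, 2)))), Rational(200860404200, 1090489)) = Add(Rational(-644466632687826000, 1090489), Mul(Rational(401720808400, 1090489), I, Pow(723, Rational(1, 2))))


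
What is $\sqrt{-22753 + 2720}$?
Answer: $i \sqrt{20033} \approx 141.54 i$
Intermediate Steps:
$\sqrt{-22753 + 2720} = \sqrt{-20033} = i \sqrt{20033}$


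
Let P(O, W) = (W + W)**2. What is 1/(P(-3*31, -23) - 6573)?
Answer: -1/4457 ≈ -0.00022437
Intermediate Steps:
P(O, W) = 4*W**2 (P(O, W) = (2*W)**2 = 4*W**2)
1/(P(-3*31, -23) - 6573) = 1/(4*(-23)**2 - 6573) = 1/(4*529 - 6573) = 1/(2116 - 6573) = 1/(-4457) = -1/4457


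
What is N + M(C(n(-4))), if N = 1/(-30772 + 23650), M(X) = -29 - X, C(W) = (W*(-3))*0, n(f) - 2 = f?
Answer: -206539/7122 ≈ -29.000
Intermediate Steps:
n(f) = 2 + f
C(W) = 0 (C(W) = -3*W*0 = 0)
N = -1/7122 (N = 1/(-7122) = -1/7122 ≈ -0.00014041)
N + M(C(n(-4))) = -1/7122 + (-29 - 1*0) = -1/7122 + (-29 + 0) = -1/7122 - 29 = -206539/7122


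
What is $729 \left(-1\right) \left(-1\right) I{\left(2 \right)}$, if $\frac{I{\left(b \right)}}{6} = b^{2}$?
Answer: $17496$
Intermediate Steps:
$I{\left(b \right)} = 6 b^{2}$
$729 \left(-1\right) \left(-1\right) I{\left(2 \right)} = 729 \left(-1\right) \left(-1\right) 6 \cdot 2^{2} = 729 \cdot 1 \cdot 6 \cdot 4 = 729 \cdot 1 \cdot 24 = 729 \cdot 24 = 17496$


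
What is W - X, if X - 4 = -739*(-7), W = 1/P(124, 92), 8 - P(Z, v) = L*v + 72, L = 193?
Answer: -92254141/17820 ≈ -5177.0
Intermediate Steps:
P(Z, v) = -64 - 193*v (P(Z, v) = 8 - (193*v + 72) = 8 - (72 + 193*v) = 8 + (-72 - 193*v) = -64 - 193*v)
W = -1/17820 (W = 1/(-64 - 193*92) = 1/(-64 - 17756) = 1/(-17820) = -1/17820 ≈ -5.6117e-5)
X = 5177 (X = 4 - 739*(-7) = 4 + 5173 = 5177)
W - X = -1/17820 - 1*5177 = -1/17820 - 5177 = -92254141/17820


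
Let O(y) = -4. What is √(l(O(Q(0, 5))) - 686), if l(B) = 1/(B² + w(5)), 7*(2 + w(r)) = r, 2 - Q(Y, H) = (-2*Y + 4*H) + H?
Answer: I*√7277053/103 ≈ 26.19*I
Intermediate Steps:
Q(Y, H) = 2 - 5*H + 2*Y (Q(Y, H) = 2 - ((-2*Y + 4*H) + H) = 2 - (-2*Y + 5*H) = 2 + (-5*H + 2*Y) = 2 - 5*H + 2*Y)
w(r) = -2 + r/7
l(B) = 1/(-9/7 + B²) (l(B) = 1/(B² + (-2 + (⅐)*5)) = 1/(B² + (-2 + 5/7)) = 1/(B² - 9/7) = 1/(-9/7 + B²))
√(l(O(Q(0, 5))) - 686) = √(7/(-9 + 7*(-4)²) - 686) = √(7/(-9 + 7*16) - 686) = √(7/(-9 + 112) - 686) = √(7/103 - 686) = √(-70651/103) = I*√7277053/103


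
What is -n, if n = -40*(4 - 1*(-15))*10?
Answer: 7600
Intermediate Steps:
n = -7600 (n = -40*(4 + 15)*10 = -40*19*10 = -760*10 = -7600)
-n = -1*(-7600) = 7600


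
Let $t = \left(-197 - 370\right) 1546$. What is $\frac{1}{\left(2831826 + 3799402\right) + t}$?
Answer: $\frac{1}{5754646} \approx 1.7377 \cdot 10^{-7}$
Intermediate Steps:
$t = -876582$ ($t = \left(-567\right) 1546 = -876582$)
$\frac{1}{\left(2831826 + 3799402\right) + t} = \frac{1}{\left(2831826 + 3799402\right) - 876582} = \frac{1}{6631228 - 876582} = \frac{1}{5754646}$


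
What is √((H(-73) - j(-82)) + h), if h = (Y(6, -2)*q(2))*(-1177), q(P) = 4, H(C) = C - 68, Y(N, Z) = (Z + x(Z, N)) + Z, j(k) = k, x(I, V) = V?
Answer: 5*I*√379 ≈ 97.34*I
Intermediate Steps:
Y(N, Z) = N + 2*Z (Y(N, Z) = (Z + N) + Z = (N + Z) + Z = N + 2*Z)
H(C) = -68 + C
h = -9416 (h = ((6 + 2*(-2))*4)*(-1177) = ((6 - 4)*4)*(-1177) = (2*4)*(-1177) = 8*(-1177) = -9416)
√((H(-73) - j(-82)) + h) = √(((-68 - 73) - 1*(-82)) - 9416) = √((-141 + 82) - 9416) = √(-59 - 9416) = √(-9475) = 5*I*√379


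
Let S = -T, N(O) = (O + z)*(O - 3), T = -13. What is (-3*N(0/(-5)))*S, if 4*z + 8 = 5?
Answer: -351/4 ≈ -87.750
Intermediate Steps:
z = -¾ (z = -2 + (¼)*5 = -2 + 5/4 = -¾ ≈ -0.75000)
N(O) = (-3 + O)*(-¾ + O) (N(O) = (O - ¾)*(O - 3) = (-¾ + O)*(-3 + O) = (-3 + O)*(-¾ + O))
S = 13 (S = -1*(-13) = 13)
(-3*N(0/(-5)))*S = -3*(9/4 + (0/(-5))² - 0/(-5))*13 = -3*(9/4 + (0*(-⅕))² - 0*(-1)/5)*13 = -3*(9/4 + 0² - 15/4*0)*13 = -3*(9/4 + 0 + 0)*13 = -3*9/4*13 = -27/4*13 = -351/4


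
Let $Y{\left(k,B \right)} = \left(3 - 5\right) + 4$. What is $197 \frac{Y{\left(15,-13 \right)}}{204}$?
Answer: $\frac{197}{102} \approx 1.9314$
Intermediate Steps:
$Y{\left(k,B \right)} = 2$ ($Y{\left(k,B \right)} = -2 + 4 = 2$)
$197 \frac{Y{\left(15,-13 \right)}}{204} = 197 \cdot \frac{2}{204} = 197 \cdot 2 \cdot \frac{1}{204} = 197 \cdot \frac{1}{102} = \frac{197}{102}$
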